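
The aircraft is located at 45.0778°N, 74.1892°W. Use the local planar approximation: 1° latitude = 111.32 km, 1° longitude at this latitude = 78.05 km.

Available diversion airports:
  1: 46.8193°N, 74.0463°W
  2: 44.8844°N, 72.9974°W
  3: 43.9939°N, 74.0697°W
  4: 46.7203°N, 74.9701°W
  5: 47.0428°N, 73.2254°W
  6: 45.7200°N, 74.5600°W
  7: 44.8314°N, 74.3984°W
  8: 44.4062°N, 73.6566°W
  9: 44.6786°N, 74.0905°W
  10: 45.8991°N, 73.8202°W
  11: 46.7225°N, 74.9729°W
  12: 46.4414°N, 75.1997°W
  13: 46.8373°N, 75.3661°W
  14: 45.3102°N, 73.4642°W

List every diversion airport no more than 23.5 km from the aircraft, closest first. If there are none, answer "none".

none

Distances from 45.0778°N, 74.1892°W:
1: √((1.7415·111.32)² + (0.1429·78.05)²) = √(37583.165196 + 124.397105) = 194.1844 km
2: √((-0.1934·111.32)² + (1.1918·78.05)²) = √(463.510242 + 8652.718540) = 95.4789 km
3: √((-1.0839·111.32)² + (0.1195·78.05)²) = √(14558.774787 + 86.992463) = 121.0197 km
4: √((1.6425·111.32)² + (-0.7809·78.05)²) = √(33431.599218 + 3714.810466) = 192.7340 km
5: √((1.9650·111.32)² + (0.9638·78.05)²) = √(47848.850038 + 5658.738941) = 231.3171 km
6: √((0.6422·111.32)² + (-0.3708·78.05)²) = √(5110.777778 + 837.578008) = 77.1256 km
7: √((-0.2464·111.32)² + (-0.2092·78.05)²) = √(752.363646 + 266.605543) = 31.9213 km
8: √((-0.6716·111.32)² + (0.5326·78.05)²) = √(5589.433201 + 1728.017511) = 85.5421 km
9: √((-0.3992·111.32)² + (0.0987·78.05)²) = √(1974.819744 + 59.344451) = 45.1017 km
10: √((0.8213·111.32)² + (0.3690·78.05)²) = √(8358.917540 + 829.465920) = 95.8561 km
11: √((1.6447·111.32)² + (-0.7837·78.05)²) = √(33521.217209 + 3741.497922) = 193.0355 km
12: √((1.3636·111.32)² + (-1.0105·78.05)²) = √(23042.011044 + 6220.401974) = 171.0626 km
13: √((1.7595·111.32)² + (-1.1769·78.05)²) = √(38364.093226 + 8437.716716) = 216.3373 km
14: √((0.2324·111.32)² + (0.7250·78.05)²) = √(669.296637 + 3202.003689) = 62.2198 km
Threshold 23.5 km: none within range.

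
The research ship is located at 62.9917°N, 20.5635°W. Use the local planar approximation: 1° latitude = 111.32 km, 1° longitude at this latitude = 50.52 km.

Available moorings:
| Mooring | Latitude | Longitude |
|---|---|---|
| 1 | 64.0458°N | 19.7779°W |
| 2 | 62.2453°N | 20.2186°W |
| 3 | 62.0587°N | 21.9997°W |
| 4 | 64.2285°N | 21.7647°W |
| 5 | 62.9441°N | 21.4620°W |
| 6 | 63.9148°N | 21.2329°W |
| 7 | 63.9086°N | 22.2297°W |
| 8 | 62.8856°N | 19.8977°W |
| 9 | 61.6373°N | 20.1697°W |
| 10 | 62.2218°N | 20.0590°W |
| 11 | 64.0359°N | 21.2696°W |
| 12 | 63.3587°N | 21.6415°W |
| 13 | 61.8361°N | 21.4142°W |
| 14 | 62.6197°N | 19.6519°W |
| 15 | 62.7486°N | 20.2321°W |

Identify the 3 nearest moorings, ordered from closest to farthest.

15, 8, 5

Distances from 62.9917°N, 20.5635°W:
1: √((1.0541·111.32)² + (0.7856·50.52)²) = √(13769.241654 + 1575.177985) = 123.8726 km
2: √((-0.7464·111.32)² + (0.3449·50.52)²) = √(6903.823133 + 303.607903) = 84.8966 km
3: √((-0.9330·111.32)² + (-1.4362·50.52)²) = √(10787.223646 + 5264.492709) = 126.6954 km
4: √((1.2368·111.32)² + (-1.2012·50.52)²) = √(18955.941008 + 3682.623590) = 150.4612 km
5: √((-0.0476·111.32)² + (-0.8985·50.52)²) = √(28.077621 + 2060.453637) = 45.7005 km
6: √((0.9231·111.32)² + (-0.6694·50.52)²) = √(10559.513196 + 1143.663076) = 108.1812 km
7: √((0.9169·111.32)² + (-1.6662·50.52)²) = √(10418.143636 + 7085.670357) = 132.3020 km
8: √((-0.1061·111.32)² + (0.6658·50.52)²) = √(139.500949 + 1131.395027) = 35.6496 km
9: √((-1.3544·111.32)² + (0.3938·50.52)²) = √(22732.138088 + 395.802112) = 152.0787 km
10: √((-0.7699·111.32)² + (0.5045·50.52)²) = √(7345.392963 + 649.604500) = 89.4147 km
11: √((1.0442·111.32)² + (-0.7061·50.52)²) = √(13511.817573 + 1272.503855) = 121.5908 km
12: √((0.3670·111.32)² + (-1.0780·50.52)²) = √(1669.085268 + 2965.952596) = 68.0811 km
13: √((-1.1556·111.32)² + (-0.8507·50.52)²) = √(16548.607736 + 1847.053816) = 135.6306 km
14: √((-0.3720·111.32)² + (0.9116·50.52)²) = √(1714.874234 + 2120.973863) = 61.9342 km
15: √((-0.2431·111.32)² + (0.3314·50.52)²) = √(732.345999 + 280.305547) = 31.8222 km
Sorted: 15 (31.8222 km) < 8 (35.6496 km) < 5 (45.7005 km) < 14 (61.9342 km) < 12 (68.0811 km) < …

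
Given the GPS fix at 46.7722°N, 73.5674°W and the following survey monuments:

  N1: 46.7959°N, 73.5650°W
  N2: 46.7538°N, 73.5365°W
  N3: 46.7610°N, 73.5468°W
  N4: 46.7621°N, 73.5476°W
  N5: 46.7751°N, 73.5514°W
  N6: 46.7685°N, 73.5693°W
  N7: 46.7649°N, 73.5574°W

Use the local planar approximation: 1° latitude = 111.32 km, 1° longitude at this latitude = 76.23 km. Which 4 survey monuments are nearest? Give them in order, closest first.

Distances from 46.7722°N, 73.5674°W:
N1: √((0.0237·111.32)² + (0.0024·76.23)²) = √(6.960542 + 0.033471) = 2.6446 km
N2: √((-0.0184·111.32)² + (0.0309·76.23)²) = √(4.195484 + 5.548413) = 3.1215 km
N3: √((-0.0112·111.32)² + (0.0206·76.23)²) = √(1.554470 + 2.465961) = 2.0051 km
N4: √((-0.0101·111.32)² + (0.0198·76.23)²) = √(1.264122 + 2.278149) = 1.8821 km
N5: √((0.0029·111.32)² + (0.0160·76.23)²) = √(0.104218 + 1.487619) = 1.2617 km
N6: √((-0.0037·111.32)² + (-0.0019·76.23)²) = √(0.169648 + 0.020978) = 0.4366 km
N7: √((-0.0073·111.32)² + (0.0100·76.23)²) = √(0.660377 + 0.581101) = 1.1142 km
Sorted: N6 (0.4366 km) < N7 (1.1142 km) < N5 (1.2617 km) < N4 (1.8821 km) < N3 (2.0051 km) < N1 (2.6446 km) < …

N6, N7, N5, N4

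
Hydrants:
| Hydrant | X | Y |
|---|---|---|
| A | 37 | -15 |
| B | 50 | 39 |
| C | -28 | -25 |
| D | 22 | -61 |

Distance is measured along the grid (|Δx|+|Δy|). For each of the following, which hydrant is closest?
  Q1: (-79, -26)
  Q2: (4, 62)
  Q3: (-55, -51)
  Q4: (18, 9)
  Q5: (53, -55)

Q1→C; Q2→B; Q3→C; Q4→A; Q5→D

Q1 at (-79, -26):
  A: |116| + |11| = 116 + 11 = 127
  B: |129| + |65| = 129 + 65 = 194
  C: |51| + |1| = 51 + 1 = 52
  D: |101| + |-35| = 101 + 35 = 136
  → nearest: C (52)
Q2 at (4, 62):
  A: |33| + |-77| = 33 + 77 = 110
  B: |46| + |-23| = 46 + 23 = 69
  C: |-32| + |-87| = 32 + 87 = 119
  D: |18| + |-123| = 18 + 123 = 141
  → nearest: B (69)
Q3 at (-55, -51):
  A: |92| + |36| = 92 + 36 = 128
  B: |105| + |90| = 105 + 90 = 195
  C: |27| + |26| = 27 + 26 = 53
  D: |77| + |-10| = 77 + 10 = 87
  → nearest: C (53)
Q4 at (18, 9):
  A: |19| + |-24| = 19 + 24 = 43
  B: |32| + |30| = 32 + 30 = 62
  C: |-46| + |-34| = 46 + 34 = 80
  D: |4| + |-70| = 4 + 70 = 74
  → nearest: A (43)
Q5 at (53, -55):
  A: |-16| + |40| = 16 + 40 = 56
  B: |-3| + |94| = 3 + 94 = 97
  C: |-81| + |30| = 81 + 30 = 111
  D: |-31| + |-6| = 31 + 6 = 37
  → nearest: D (37)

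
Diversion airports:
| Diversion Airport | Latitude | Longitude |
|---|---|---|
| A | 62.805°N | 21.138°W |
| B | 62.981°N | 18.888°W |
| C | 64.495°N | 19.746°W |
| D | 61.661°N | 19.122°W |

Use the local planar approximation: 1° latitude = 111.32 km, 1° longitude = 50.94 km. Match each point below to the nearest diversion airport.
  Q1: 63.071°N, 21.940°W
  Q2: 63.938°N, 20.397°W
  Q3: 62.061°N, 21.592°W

Q1 at 63.071°N, 21.940°W:
  A: 50.456 km
  B: 155.791 km
  C: 193.957 km
  D: 212.704 km
  → nearest: A (50.456 km)
Q2 at 63.938°N, 20.397°W:
  A: 131.653 km
  B: 131.370 km
  C: 70.316 km
  D: 261.664 km
  → nearest: C (70.316 km)
Q3 at 62.061°N, 21.592°W:
  A: 85.990 km
  B: 171.644 km
  C: 286.807 km
  D: 133.469 km
  → nearest: A (85.990 km)

Q1→A; Q2→C; Q3→A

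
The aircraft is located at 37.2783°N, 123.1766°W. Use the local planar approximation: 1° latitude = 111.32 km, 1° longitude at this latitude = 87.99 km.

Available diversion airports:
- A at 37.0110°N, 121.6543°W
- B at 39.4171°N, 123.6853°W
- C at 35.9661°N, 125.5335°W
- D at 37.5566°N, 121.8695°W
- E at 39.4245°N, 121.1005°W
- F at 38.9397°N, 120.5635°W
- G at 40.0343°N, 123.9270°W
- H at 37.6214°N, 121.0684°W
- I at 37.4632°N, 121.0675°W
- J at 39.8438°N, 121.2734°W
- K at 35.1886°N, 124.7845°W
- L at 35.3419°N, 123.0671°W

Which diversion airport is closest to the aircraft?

D

Distances from 37.2783°N, 123.1766°W:
A: 137.2124 km
B: 242.2621 km
C: 253.6644 km
D: 119.1112 km
E: 300.7506 km
F: 295.0791 km
G: 313.8226 km
H: 189.3917 km
I: 186.7177 km
J: 331.0683 km
K: 272.2699 km
L: 215.7753 km
Minimum: D at 119.1112 km.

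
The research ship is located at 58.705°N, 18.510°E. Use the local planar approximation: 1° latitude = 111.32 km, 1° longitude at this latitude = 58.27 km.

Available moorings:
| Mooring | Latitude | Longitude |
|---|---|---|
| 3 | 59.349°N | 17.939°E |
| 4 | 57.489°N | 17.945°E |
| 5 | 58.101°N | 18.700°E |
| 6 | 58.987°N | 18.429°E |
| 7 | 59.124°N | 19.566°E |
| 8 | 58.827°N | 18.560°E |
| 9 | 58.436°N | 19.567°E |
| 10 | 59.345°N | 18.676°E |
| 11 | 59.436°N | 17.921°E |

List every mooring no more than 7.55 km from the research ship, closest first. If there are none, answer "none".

Distances from 58.705°N, 18.510°E:
3: 79.035 km
4: 139.311 km
5: 68.143 km
6: 31.745 km
7: 77.213 km
8: 13.890 km
9: 68.485 km
10: 71.898 km
11: 88.317 km
Threshold 7.55 km: none within range.

none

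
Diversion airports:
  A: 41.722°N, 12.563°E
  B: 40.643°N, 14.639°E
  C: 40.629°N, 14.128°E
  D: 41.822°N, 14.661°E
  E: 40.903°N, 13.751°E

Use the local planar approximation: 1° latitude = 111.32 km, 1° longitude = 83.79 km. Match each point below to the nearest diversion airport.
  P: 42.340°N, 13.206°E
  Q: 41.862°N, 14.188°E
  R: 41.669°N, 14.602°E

P→A; Q→D; R→D

P at 42.340°N, 13.206°E:
  A: 87.382 km
  B: 223.839 km
  C: 205.540 km
  D: 134.864 km
  E: 166.357 km
  → nearest: A (87.382 km)
Q at 41.862°N, 14.188°E:
  A: 137.048 km
  B: 140.863 km
  C: 137.350 km
  D: 39.882 km
  E: 112.861 km
  → nearest: D (39.882 km)
R at 41.669°N, 14.602°E:
  A: 170.950 km
  B: 114.256 km
  C: 122.396 km
  D: 17.735 km
  E: 111.156 km
  → nearest: D (17.735 km)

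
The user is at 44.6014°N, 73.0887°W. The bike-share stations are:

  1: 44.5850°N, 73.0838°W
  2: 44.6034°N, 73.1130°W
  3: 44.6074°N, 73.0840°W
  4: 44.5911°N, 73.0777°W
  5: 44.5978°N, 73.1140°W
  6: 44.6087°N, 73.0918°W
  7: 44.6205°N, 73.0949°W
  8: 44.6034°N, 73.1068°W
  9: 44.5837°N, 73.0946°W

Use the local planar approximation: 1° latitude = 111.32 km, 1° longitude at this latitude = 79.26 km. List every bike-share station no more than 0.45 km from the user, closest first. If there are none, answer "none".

Distances from 44.6014°N, 73.0887°W:
1: 1.8665 km
2: 1.9388 km
3: 0.7648 km
4: 1.4404 km
5: 2.0449 km
6: 0.8490 km
7: 2.1823 km
8: 1.4518 km
9: 2.0251 km
Threshold 0.45 km: none within range.

none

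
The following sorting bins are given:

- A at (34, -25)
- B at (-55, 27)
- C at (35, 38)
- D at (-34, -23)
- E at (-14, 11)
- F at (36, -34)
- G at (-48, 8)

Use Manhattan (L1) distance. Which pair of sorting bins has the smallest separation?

Pairwise distances:
A–B: 141
A–C: 64
A–D: 70
A–E: 84
A–F: 11
A–G: 115
B–C: 101
B–D: 71
B–E: 57
B–F: 152
B–G: 26
C–D: 130
C–E: 76
C–F: 73
C–G: 113
D–E: 54
D–F: 81
D–G: 45
E–F: 95
E–G: 37
F–G: 126
Closest pair: A–F at 11.

A and F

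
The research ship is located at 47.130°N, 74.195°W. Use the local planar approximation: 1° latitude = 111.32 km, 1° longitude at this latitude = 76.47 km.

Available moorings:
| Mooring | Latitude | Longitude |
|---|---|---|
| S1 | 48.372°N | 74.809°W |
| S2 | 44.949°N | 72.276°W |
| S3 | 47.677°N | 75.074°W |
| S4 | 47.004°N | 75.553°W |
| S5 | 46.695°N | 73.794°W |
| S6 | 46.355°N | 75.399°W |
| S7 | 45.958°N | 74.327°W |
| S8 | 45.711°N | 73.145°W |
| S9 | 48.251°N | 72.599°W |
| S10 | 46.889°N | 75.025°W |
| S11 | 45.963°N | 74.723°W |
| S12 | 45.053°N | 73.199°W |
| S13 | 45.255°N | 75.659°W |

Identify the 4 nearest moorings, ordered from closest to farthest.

S5, S10, S3, S4

Distances from 47.130°N, 74.195°W:
S1: 146.014 km
S2: 283.691 km
S3: 90.697 km
S4: 104.789 km
S5: 57.317 km
S6: 126.174 km
S7: 130.857 km
S8: 177.199 km
S9: 174.550 km
S10: 68.907 km
S11: 136.040 km
S12: 243.433 km
S13: 236.853 km
Sorted: S5 (57.317 km) < S10 (68.907 km) < S3 (90.697 km) < S4 (104.789 km) < S6 (126.174 km) < S7 (130.857 km) < …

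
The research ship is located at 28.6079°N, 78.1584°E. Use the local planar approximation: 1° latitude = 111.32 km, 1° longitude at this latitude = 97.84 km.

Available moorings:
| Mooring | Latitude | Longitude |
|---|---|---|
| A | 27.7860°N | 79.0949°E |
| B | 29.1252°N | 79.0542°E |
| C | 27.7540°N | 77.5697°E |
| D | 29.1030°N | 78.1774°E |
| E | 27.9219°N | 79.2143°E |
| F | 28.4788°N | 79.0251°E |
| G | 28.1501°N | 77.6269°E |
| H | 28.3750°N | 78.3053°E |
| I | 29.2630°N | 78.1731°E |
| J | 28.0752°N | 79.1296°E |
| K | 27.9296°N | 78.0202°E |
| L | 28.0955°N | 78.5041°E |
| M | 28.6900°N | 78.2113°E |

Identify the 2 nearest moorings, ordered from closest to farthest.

Distances from 28.6079°N, 78.1584°E:
A: 129.4862 km
B: 104.8703 km
C: 111.1452 km
D: 55.1459 km
E: 128.4698 km
F: 86.0071 km
G: 72.8104 km
H: 29.6438 km
I: 72.9399 km
J: 112.0077 km
K: 76.7095 km
L: 66.3145 km
M: 10.5032 km
Sorted: M (10.5032 km) < H (29.6438 km) < D (55.1459 km) < L (66.3145 km) < …

M, H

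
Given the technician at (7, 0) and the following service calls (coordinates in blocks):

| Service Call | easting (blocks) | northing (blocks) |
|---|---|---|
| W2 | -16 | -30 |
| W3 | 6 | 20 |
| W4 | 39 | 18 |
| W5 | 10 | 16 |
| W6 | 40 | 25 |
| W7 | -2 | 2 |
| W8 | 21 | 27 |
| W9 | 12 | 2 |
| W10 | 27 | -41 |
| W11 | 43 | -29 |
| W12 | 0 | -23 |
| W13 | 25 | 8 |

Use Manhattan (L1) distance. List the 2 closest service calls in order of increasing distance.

W9, W7

Distances from (7, 0):
W2: 53 blocks
W3: 21 blocks
W4: 50 blocks
W5: 19 blocks
W6: 58 blocks
W7: 11 blocks
W8: 41 blocks
W9: 7 blocks
W10: 61 blocks
W11: 65 blocks
W12: 30 blocks
W13: 26 blocks
Sorted: W9 (7 blocks) < W7 (11 blocks) < W5 (19 blocks) < W3 (21 blocks) < …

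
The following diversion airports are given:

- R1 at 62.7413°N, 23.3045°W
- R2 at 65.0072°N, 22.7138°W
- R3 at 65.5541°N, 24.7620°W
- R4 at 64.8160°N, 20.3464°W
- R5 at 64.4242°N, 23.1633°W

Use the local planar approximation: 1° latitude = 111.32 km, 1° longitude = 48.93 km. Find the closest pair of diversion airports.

R2 and R5

Pairwise distances:
R2–R5: 68.5251 km
R2–R3: 117.2613 km
R2–R4: 117.7761 km
R4–R5: 144.5671 km
R3–R5: 148.1208 km
R1–R5: 187.4678 km
R3–R4: 231.1515 km
R1–R2: 253.8905 km
R1–R4: 272.5621 km
R1–R3: 321.1395 km
Closest pair: R2–R5 at 68.5251 km.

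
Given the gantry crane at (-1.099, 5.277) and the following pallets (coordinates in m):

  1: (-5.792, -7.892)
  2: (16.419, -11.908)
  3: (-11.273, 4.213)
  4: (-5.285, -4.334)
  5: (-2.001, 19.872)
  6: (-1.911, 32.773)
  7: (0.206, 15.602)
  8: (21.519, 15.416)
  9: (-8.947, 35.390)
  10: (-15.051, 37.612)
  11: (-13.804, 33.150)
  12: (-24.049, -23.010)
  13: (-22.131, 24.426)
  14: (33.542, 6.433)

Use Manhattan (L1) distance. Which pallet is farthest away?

12

Distances from (-1.099, 5.277):
1: 17.862 m
2: 34.703 m
3: 11.238 m
4: 13.797 m
5: 15.497 m
6: 28.308 m
7: 11.630 m
8: 32.757 m
9: 37.961 m
10: 46.287 m
11: 40.578 m
12: 51.237 m
13: 40.181 m
14: 35.797 m
Maximum: 12 at 51.237 m.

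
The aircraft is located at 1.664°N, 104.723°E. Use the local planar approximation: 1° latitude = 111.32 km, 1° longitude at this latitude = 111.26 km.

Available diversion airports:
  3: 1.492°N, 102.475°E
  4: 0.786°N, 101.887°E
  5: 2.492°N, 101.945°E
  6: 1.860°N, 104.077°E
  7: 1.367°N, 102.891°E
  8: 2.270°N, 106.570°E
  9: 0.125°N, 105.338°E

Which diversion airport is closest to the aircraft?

6

Distances from 1.664°N, 104.723°E:
3: √((-0.172·111.32)² + (-2.248·111.26)²) = √(366.60914 + 62556.25265) = 250.844 km
4: √((-0.878·111.32)² + (-2.836·111.26)²) = √(9552.90430 + 99561.30127) = 330.324 km
5: √((0.828·111.32)² + (-2.778·111.26)²) = √(8495.85456 + 95530.61948) = 322.531 km
6: √((0.196·111.32)² + (-0.646·111.26)²) = √(476.05654 + 5165.86613) = 75.113 km
7: √((-0.297·111.32)² + (-1.832·111.26)²) = √(1093.09849 + 41545.98403) = 206.492 km
8: √((0.606·111.32)² + (1.847·111.26)²) = √(4550.84081 + 42229.10743) = 216.287 km
9: √((-1.539·111.32)² + (0.615·111.26)²) = √(29351.04951 + 4681.96694) = 184.480 km
Minimum: 6 at 75.113 km.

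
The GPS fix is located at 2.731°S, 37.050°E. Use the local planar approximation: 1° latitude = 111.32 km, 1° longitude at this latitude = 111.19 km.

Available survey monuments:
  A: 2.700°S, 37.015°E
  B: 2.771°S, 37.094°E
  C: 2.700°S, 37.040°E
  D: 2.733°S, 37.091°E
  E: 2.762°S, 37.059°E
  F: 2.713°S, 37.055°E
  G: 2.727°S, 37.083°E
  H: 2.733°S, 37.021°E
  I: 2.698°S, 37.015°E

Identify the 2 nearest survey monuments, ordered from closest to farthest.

F, H

Distances from 2.731°S, 37.050°E:
A: 5.201 km
B: 6.615 km
C: 3.626 km
D: 4.564 km
E: 3.593 km
F: 2.079 km
G: 3.696 km
H: 3.232 km
I: 5.352 km
Sorted: F (2.079 km) < H (3.232 km) < E (3.593 km) < C (3.626 km) < …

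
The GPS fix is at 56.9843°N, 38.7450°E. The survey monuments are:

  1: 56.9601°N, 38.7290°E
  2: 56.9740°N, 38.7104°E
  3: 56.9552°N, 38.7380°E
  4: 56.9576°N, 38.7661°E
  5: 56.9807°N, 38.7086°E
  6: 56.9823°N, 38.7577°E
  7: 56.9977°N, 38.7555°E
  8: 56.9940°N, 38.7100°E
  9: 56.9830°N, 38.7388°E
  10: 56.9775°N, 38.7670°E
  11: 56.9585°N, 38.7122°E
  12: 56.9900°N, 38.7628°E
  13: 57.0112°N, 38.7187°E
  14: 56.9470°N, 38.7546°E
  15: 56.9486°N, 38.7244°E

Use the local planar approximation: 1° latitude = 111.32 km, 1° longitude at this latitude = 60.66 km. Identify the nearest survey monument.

9

Distances from 56.9843°N, 38.7450°E:
1: √((-0.0242·111.32)² + (-0.0160·60.66)²) = √(7.257334 + 0.941987) = 2.8634 km
2: √((-0.0103·111.32)² + (-0.0346·60.66)²) = √(1.314682 + 4.405113) = 2.3916 km
3: √((-0.0291·111.32)² + (-0.0070·60.66)²) = √(10.493790 + 0.180302) = 3.2671 km
4: √((-0.0267·111.32)² + (0.0211·60.66)²) = √(8.834234 + 1.638211) = 3.2361 km
5: √((-0.0036·111.32)² + (-0.0364·60.66)²) = √(0.160602 + 4.875370) = 2.2441 km
6: √((-0.0020·111.32)² + (0.0127·60.66)²) = √(0.049569 + 0.593488) = 0.8019 km
7: √((0.0134·111.32)² + (0.0105·60.66)²) = √(2.225133 + 0.405680) = 1.6220 km
8: √((0.0097·111.32)² + (-0.0350·60.66)²) = √(1.165977 + 4.507554) = 2.3819 km
9: √((-0.0013·111.32)² + (-0.0062·60.66)²) = √(0.020943 + 0.141445) = 0.4030 km
10: √((-0.0068·111.32)² + (0.0220·60.66)²) = √(0.573013 + 1.780944) = 1.5343 km
11: √((-0.0258·111.32)² + (-0.0328·60.66)²) = √(8.248706 + 3.958699) = 3.4939 km
12: √((0.0057·111.32)² + (0.0178·60.66)²) = √(0.402621 + 1.165856) = 1.2524 km
13: √((0.0269·111.32)² + (-0.0263·60.66)²) = √(8.967078 + 2.545167) = 3.3930 km
14: √((-0.0373·111.32)² + (0.0096·60.66)²) = √(17.241064 + 0.339115) = 4.1929 km
15: √((-0.0357·111.32)² + (-0.0206·60.66)²) = √(15.793662 + 1.561490) = 4.1660 km
Minimum: 9 at 0.4030 km.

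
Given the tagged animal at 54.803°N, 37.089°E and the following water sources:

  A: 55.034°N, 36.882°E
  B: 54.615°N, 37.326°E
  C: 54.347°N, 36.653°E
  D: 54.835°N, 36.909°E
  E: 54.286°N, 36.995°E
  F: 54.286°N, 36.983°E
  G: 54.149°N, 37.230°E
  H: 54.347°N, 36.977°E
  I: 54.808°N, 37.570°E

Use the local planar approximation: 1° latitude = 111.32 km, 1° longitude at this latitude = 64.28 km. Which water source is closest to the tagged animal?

Distances from 54.803°N, 37.089°E:
A: √((0.231·111.32)² + (-0.207·64.28)²) = √(661.25711 + 177.04857) = 28.954 km
B: √((-0.188·111.32)² + (0.237·64.28)²) = √(437.98788 + 232.08572) = 25.886 km
C: √((-0.456·111.32)² + (-0.436·64.28)²) = √(2576.77252 + 785.46116) = 57.985 km
D: √((0.032·111.32)² + (-0.180·64.28)²) = √(12.68955 + 133.87416) = 12.106 km
E: √((-0.517·111.32)² + (-0.094·64.28)²) = √(3312.28335 + 36.50963) = 57.869 km
F: √((-0.517·111.32)² + (-0.106·64.28)²) = √(3312.28335 + 46.42624) = 57.954 km
G: √((-0.654·111.32)² + (0.141·64.28)²) = √(5300.31758 + 82.14667) = 73.365 km
H: √((-0.456·111.32)² + (-0.112·64.28)²) = √(2576.77252 + 51.83078) = 51.270 km
I: √((0.005·111.32)² + (0.481·64.28)²) = √(0.30980 + 955.96477) = 30.924 km
Minimum: D at 12.106 km.

D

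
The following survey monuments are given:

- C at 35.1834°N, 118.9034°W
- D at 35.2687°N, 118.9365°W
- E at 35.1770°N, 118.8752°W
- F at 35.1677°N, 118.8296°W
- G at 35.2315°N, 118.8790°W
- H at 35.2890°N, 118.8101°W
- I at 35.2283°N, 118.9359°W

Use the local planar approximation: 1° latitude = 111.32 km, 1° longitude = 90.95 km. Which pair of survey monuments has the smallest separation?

C and E

Pairwise distances:
C–D: √((0.0853·111.32)² + (-0.0331·90.95)²) = √(90.166343 + 9.062779) = 9.9614 km
C–E: √((-0.0064·111.32)² + (0.0282·90.95)²) = √(0.507582 + 6.578148) = 2.6619 km
C–F: √((-0.0157·111.32)² + (0.0738·90.95)²) = √(3.054539 + 45.052421) = 6.9359 km
C–G: √((0.0481·111.32)² + (0.0244·90.95)²) = √(28.670585 + 4.924760) = 5.7961 km
C–H: √((0.1056·111.32)² + (0.0933·90.95)²) = √(138.189241 + 72.006001) = 14.4981 km
C–I: √((0.0449·111.32)² + (-0.0325·90.95)²) = √(24.982683 + 8.737197) = 5.8069 km
D–E: √((-0.0917·111.32)² + (0.0613·90.95)²) = √(104.204162 + 31.083245) = 11.6313 km
D–F: √((-0.1010·111.32)² + (0.1069·90.95)²) = √(126.412245 + 94.528076) = 14.8641 km
D–G: √((-0.0372·111.32)² + (0.0575·90.95)²) = √(17.148742 + 27.348978) = 6.6707 km
D–H: √((0.0203·111.32)² + (0.1264·90.95)²) = √(5.106678 + 132.159855) = 11.7161 km
D–I: √((-0.0404·111.32)² + (0.0006·90.95)²) = √(20.225959 + 0.002978) = 4.4977 km
E–F: √((-0.0093·111.32)² + (0.0456·90.95)²) = √(1.071796 + 17.200263) = 4.2746 km
E–G: √((0.0545·111.32)² + (-0.0038·90.95)²) = √(36.807761 + 0.119446) = 6.0768 km
E–H: √((0.1120·111.32)² + (0.0651·90.95)²) = √(155.447034 + 35.056406) = 13.8023 km
E–I: √((0.0513·111.32)² + (-0.0607·90.95)²) = √(32.612277 + 30.477742) = 7.9429 km
F–G: √((0.0638·111.32)² + (-0.0494·90.95)²) = √(50.441472 + 20.186420) = 8.4040 km
F–H: √((0.1213·111.32)² + (0.0195·90.95)²) = √(182.334142 + 3.145391) = 13.6191 km
F–I: √((0.0606·111.32)² + (-0.1063·90.95)²) = √(45.508408 + 93.469934) = 11.7889 km
G–H: √((0.0575·111.32)² + (0.0689·90.95)²) = √(40.971521 + 39.268458) = 8.9577 km
G–I: √((-0.0032·111.32)² + (-0.0569·90.95)²) = √(0.126896 + 26.781194) = 5.1873 km
H–I: √((-0.0607·111.32)² + (-0.1258·90.95)²) = √(45.658725 + 130.908151) = 13.2878 km
Closest pair: C–E at 2.6619 km.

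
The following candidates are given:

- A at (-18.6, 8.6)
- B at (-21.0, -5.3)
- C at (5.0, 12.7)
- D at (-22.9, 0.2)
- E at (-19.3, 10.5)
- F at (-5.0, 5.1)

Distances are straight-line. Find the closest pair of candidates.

Pairwise distances:
A–B: 14.1
A–C: 24.0
A–D: 9.4
A–E: 2.0
A–F: 14.0
B–C: 31.6
B–D: 5.8
B–E: 15.9
B–F: 19.1
C–D: 30.6
C–E: 24.4
C–F: 12.6
D–E: 10.9
D–F: 18.6
E–F: 15.3
Closest pair: A–E at 2.0.

A and E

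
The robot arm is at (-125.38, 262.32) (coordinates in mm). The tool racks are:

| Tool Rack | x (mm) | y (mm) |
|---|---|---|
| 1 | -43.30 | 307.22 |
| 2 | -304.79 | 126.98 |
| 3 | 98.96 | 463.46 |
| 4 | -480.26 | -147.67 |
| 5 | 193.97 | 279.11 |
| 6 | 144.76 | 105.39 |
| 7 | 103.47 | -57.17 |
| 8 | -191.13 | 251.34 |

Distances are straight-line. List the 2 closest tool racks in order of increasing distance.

Distances from (-125.38, 262.32):
1: 93.56 mm
2: 224.73 mm
3: 301.31 mm
4: 542.25 mm
5: 319.79 mm
6: 312.41 mm
7: 393.00 mm
8: 66.66 mm
Sorted: 8 (66.66 mm) < 1 (93.56 mm) < 2 (224.73 mm) < 3 (301.31 mm) < …

8, 1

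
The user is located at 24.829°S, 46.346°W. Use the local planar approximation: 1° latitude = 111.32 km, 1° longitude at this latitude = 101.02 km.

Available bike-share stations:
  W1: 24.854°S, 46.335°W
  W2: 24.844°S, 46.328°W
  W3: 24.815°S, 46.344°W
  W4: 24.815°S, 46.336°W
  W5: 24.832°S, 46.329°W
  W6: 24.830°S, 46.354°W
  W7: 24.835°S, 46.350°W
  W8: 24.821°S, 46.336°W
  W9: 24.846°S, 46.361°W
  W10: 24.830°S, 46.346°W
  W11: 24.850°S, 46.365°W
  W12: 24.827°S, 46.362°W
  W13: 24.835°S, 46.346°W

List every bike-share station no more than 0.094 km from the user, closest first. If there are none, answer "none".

none

Distances from 24.829°S, 46.346°W:
W1: √((-0.025·111.32)² + (0.011·101.02)²) = √(7.74509 + 1.23481) = 2.997 km
W2: √((-0.015·111.32)² + (0.018·101.02)²) = √(2.78823 + 3.30643) = 2.469 km
W3: √((0.014·111.32)² + (0.002·101.02)²) = √(2.42886 + 0.04082) = 1.572 km
W4: √((0.014·111.32)² + (0.010·101.02)²) = √(2.42886 + 1.02050) = 1.857 km
W5: √((-0.003·111.32)² + (0.017·101.02)²) = √(0.11153 + 2.94926) = 1.750 km
W6: √((-0.001·111.32)² + (-0.008·101.02)²) = √(0.01239 + 0.65312) = 0.816 km
W7: √((-0.006·111.32)² + (-0.004·101.02)²) = √(0.44612 + 0.16328) = 0.781 km
W8: √((0.008·111.32)² + (0.010·101.02)²) = √(0.79310 + 1.02050) = 1.347 km
W9: √((-0.017·111.32)² + (-0.015·101.02)²) = √(3.58133 + 2.29613) = 2.424 km
W10: √((-0.001·111.32)² + (0.000·101.02)²) = √(0.01239 + 0.00000) = 0.111 km
W11: √((-0.021·111.32)² + (-0.019·101.02)²) = √(5.46493 + 3.68402) = 3.025 km
W12: √((0.002·111.32)² + (-0.016·101.02)²) = √(0.04957 + 2.61249) = 1.632 km
W13: √((-0.006·111.32)² + (0.000·101.02)²) = √(0.44612 + 0.00000) = 0.668 km
Threshold 0.094 km: none within range.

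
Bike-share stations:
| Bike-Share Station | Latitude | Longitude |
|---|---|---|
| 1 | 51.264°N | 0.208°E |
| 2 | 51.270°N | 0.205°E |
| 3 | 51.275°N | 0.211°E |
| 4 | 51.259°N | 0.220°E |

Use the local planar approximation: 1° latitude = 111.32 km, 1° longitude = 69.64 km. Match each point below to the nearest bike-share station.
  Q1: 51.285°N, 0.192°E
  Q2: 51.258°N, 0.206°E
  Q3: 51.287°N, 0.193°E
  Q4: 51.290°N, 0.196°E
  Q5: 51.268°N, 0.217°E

Q1 at 51.285°N, 0.192°E:
  1: √((-0.021·111.32)² + (0.016·69.64)²) = √(5.46493 + 1.24153) = 2.590 km
  2: √((-0.015·111.32)² + (0.013·69.64)²) = √(2.78823 + 0.81960) = 1.899 km
  3: √((-0.010·111.32)² + (0.019·69.64)²) = √(1.23921 + 1.75075) = 1.729 km
  4: √((-0.026·111.32)² + (0.028·69.64)²) = √(8.37709 + 3.80219) = 3.490 km
  → nearest: 3 (1.729 km)
Q2 at 51.258°N, 0.206°E:
  1: √((0.006·111.32)² + (0.002·69.64)²) = √(0.44612 + 0.01940) = 0.682 km
  2: √((0.012·111.32)² + (-0.001·69.64)²) = √(1.78447 + 0.00485) = 1.338 km
  3: √((0.017·111.32)² + (0.005·69.64)²) = √(3.58133 + 0.12124) = 1.924 km
  4: √((0.001·111.32)² + (0.014·69.64)²) = √(0.01239 + 0.95055) = 0.981 km
  → nearest: 1 (0.682 km)
Q3 at 51.287°N, 0.193°E:
  1: √((-0.023·111.32)² + (0.015·69.64)²) = √(6.55544 + 1.09119) = 2.765 km
  2: √((-0.017·111.32)² + (0.012·69.64)²) = √(3.58133 + 0.69836) = 2.069 km
  3: √((-0.012·111.32)² + (0.018·69.64)²) = √(1.78447 + 1.57131) = 1.832 km
  4: √((-0.028·111.32)² + (0.027·69.64)²) = √(9.71544 + 3.53545) = 3.640 km
  → nearest: 3 (1.832 km)
Q4 at 51.290°N, 0.196°E:
  1: √((-0.026·111.32)² + (0.012·69.64)²) = √(8.37709 + 0.69836) = 3.013 km
  2: √((-0.020·111.32)² + (0.009·69.64)²) = √(4.95686 + 0.39283) = 2.313 km
  3: √((-0.015·111.32)² + (0.015·69.64)²) = √(2.78823 + 1.09119) = 1.970 km
  4: √((-0.031·111.32)² + (0.024·69.64)²) = √(11.90885 + 2.79344) = 3.834 km
  → nearest: 3 (1.970 km)
Q5 at 51.268°N, 0.217°E:
  1: √((-0.004·111.32)² + (-0.009·69.64)²) = √(0.19827 + 0.39283) = 0.769 km
  2: √((0.002·111.32)² + (-0.012·69.64)²) = √(0.04957 + 0.69836) = 0.865 km
  3: √((0.007·111.32)² + (-0.006·69.64)²) = √(0.60721 + 0.17459) = 0.884 km
  4: √((-0.009·111.32)² + (0.003·69.64)²) = √(1.00376 + 0.04365) = 1.023 km
  → nearest: 1 (0.769 km)

Q1→3; Q2→1; Q3→3; Q4→3; Q5→1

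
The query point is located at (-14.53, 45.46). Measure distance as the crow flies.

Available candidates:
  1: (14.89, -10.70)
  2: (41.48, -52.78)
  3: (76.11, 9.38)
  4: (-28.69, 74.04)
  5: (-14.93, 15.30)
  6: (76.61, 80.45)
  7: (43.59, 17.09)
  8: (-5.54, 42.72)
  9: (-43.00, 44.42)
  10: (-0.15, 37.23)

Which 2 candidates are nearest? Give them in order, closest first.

8, 10

Distances from (-14.53, 45.46):
1: 63.40
2: 113.09
3: 97.56
4: 31.90
5: 30.16
6: 97.63
7: 64.67
8: 9.40
9: 28.49
10: 16.57
Sorted: 8 (9.40) < 10 (16.57) < 9 (28.49) < 5 (30.16) < …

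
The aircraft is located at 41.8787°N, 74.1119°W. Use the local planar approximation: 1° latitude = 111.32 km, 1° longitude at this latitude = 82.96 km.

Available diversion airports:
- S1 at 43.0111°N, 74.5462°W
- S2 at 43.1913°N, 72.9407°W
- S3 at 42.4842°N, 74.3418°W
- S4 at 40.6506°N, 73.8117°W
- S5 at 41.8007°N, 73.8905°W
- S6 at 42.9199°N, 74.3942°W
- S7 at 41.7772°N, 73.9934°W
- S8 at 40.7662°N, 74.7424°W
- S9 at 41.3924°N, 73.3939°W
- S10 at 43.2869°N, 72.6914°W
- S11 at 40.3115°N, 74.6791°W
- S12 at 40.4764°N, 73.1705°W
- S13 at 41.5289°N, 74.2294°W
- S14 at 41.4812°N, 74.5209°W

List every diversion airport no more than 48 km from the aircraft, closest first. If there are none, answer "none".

S7, S5, S13

Distances from 41.8787°N, 74.1119°W:
S1: 131.1066 km
S2: 175.4744 km
S3: 70.0507 km
S4: 138.9620 km
S5: 20.3163 km
S6: 118.2488 km
S7: 14.9770 km
S8: 134.4365 km
S9: 80.4898 km
S10: 196.1156 km
S11: 180.6951 km
S12: 174.5504 km
S13: 40.1413 km
S14: 55.7613 km
Threshold 48 km: S7 (14.9770 km), S5 (20.3163 km), S13 (40.1413 km) are within range.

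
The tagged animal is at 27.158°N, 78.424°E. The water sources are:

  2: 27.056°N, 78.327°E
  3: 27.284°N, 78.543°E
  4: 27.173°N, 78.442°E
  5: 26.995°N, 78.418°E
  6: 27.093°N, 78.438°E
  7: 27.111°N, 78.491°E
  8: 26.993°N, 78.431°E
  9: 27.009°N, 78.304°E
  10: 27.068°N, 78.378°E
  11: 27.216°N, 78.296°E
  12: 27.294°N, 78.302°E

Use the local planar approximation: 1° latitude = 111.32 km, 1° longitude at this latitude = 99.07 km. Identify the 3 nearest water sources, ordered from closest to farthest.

4, 6, 7

Distances from 27.158°N, 78.424°E:
2: 14.875 km
3: 18.323 km
4: 2.443 km
5: 18.155 km
6: 7.368 km
7: 8.452 km
8: 18.381 km
9: 20.407 km
10: 11.007 km
11: 14.230 km
12: 19.372 km
Sorted: 4 (2.443 km) < 6 (7.368 km) < 7 (8.452 km) < 10 (11.007 km) < 11 (14.230 km) < …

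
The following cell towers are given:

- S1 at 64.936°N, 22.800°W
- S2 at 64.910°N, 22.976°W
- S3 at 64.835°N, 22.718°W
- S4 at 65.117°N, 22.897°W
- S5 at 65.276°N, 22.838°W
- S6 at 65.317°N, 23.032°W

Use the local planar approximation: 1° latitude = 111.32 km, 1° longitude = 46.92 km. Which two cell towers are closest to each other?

Pairwise distances:
S1–S2: √((-0.026·111.32)² + (-0.176·46.92)²) = √(8.37709 + 68.19324) = 8.750 km
S1–S3: √((-0.101·111.32)² + (0.082·46.92)²) = √(126.41224 + 14.80279) = 11.883 km
S1–S4: √((0.181·111.32)² + (-0.097·46.92)²) = √(405.97898 + 20.71379) = 20.657 km
S1–S5: √((0.340·111.32)² + (-0.038·46.92)²) = √(1432.53166 + 3.17895) = 37.891 km
S1–S6: √((0.381·111.32)² + (-0.232·46.92)²) = √(1798.85578 + 118.49280) = 43.788 km
S2–S3: √((-0.075·111.32)² + (0.258·46.92)²) = √(69.70580 + 146.53974) = 14.705 km
S2–S4: √((0.207·111.32)² + (0.079·46.92)²) = √(530.99091 + 13.73948) = 23.339 km
S2–S5: √((0.366·111.32)² + (0.138·46.92)²) = √(1660.00183 + 41.92511) = 41.254 km
S2–S6: √((0.407·111.32)² + (-0.056·46.92)²) = √(2052.74600 + 6.90386) = 45.383 km
S3–S4: √((0.282·111.32)² + (-0.179·46.92)²) = √(985.47273 + 70.53783) = 32.496 km
S3–S5: √((0.441·111.32)² + (-0.120·46.92)²) = √(2410.03625 + 31.70140) = 49.414 km
S3–S6: √((0.482·111.32)² + (-0.314·46.92)²) = √(2878.99209 + 217.05775) = 55.642 km
S4–S5: √((0.159·111.32)² + (0.059·46.92)²) = √(313.28575 + 7.66337) = 17.915 km
S4–S6: √((0.200·111.32)² + (-0.135·46.92)²) = √(495.68570 + 40.12209) = 23.148 km
S5–S6: √((0.041·111.32)² + (-0.194·46.92)²) = √(20.83119 + 82.85514) = 10.183 km
Closest pair: S1–S2 at 8.750 km.

S1 and S2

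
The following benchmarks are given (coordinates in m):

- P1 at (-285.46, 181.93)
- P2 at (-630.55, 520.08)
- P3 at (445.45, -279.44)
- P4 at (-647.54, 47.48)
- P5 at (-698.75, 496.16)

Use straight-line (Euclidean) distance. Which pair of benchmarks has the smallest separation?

P2 and P5

Pairwise distances:
P1–P2: 483.15 m
P1–P3: 864.34 m
P1–P4: 386.24 m
P1–P5: 519.18 m
P2–P3: 1340.53 m
P2–P4: 472.91 m
P2–P5: 72.27 m
P3–P4: 1140.83 m
P3–P5: 1382.30 m
P4–P5: 451.59 m
Closest pair: P2–P5 at 72.27 m.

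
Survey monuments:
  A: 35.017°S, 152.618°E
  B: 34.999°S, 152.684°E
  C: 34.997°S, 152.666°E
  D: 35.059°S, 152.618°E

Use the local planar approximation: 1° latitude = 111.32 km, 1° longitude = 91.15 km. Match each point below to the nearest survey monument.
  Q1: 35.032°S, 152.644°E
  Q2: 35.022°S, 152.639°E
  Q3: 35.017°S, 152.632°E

Q1 at 35.032°S, 152.644°E:
  A: 2.899 km
  B: 5.176 km
  C: 4.382 km
  D: 3.828 km
  → nearest: A (2.899 km)
Q2 at 35.022°S, 152.639°E:
  A: 1.993 km
  B: 4.835 km
  C: 3.715 km
  D: 4.542 km
  → nearest: A (1.993 km)
Q3 at 35.017°S, 152.632°E:
  A: 1.276 km
  B: 5.146 km
  C: 3.816 km
  D: 4.846 km
  → nearest: A (1.276 km)

Q1→A; Q2→A; Q3→A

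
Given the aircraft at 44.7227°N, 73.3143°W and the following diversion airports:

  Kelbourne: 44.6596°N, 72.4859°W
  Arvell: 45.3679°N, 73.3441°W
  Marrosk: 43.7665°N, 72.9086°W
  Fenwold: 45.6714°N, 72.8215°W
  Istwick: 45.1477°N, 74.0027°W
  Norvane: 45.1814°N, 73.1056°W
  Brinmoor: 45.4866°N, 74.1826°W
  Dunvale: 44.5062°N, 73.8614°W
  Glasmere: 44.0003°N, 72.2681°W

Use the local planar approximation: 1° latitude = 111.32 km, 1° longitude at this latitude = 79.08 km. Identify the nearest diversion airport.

Distances from 44.7227°N, 73.3143°W:
Kelbourne: √((-0.0631·111.32)² + (0.8284·79.08)²) = √(49.340678 + 4291.543329) = 65.8854 km
Arvell: √((0.6452·111.32)² + (-0.0298·79.08)²) = √(5158.638710 + 5.553488) = 71.8623 km
Marrosk: √((-0.9562·111.32)² + (0.4057·79.08)²) = √(11330.364307 + 1029.303233) = 111.1740 km
Fenwold: √((0.9487·111.32)² + (0.4928·79.08)²) = √(11153.320867 + 1518.709535) = 112.5701 km
Istwick: √((0.4250·111.32)² + (-0.6884·79.08)²) = √(2238.330721 + 2963.569009) = 72.1242 km
Norvane: √((0.4587·111.32)² + (0.2087·79.08)²) = √(2607.377272 + 272.381884) = 53.6634 km
Brinmoor: √((0.7639·111.32)² + (-0.8683·79.08)²) = √(7231.350555 + 4714.904747) = 109.2989 km
Dunvale: √((-0.2165·111.32)² + (-0.5471·79.08)²) = √(580.847597 + 1871.831497) = 49.5245 km
Glasmere: √((-0.7224·111.32)² + (1.0462·79.08)²) = √(6466.985243 + 6844.831360) = 115.3768 km
Minimum: Dunvale at 49.5245 km.

Dunvale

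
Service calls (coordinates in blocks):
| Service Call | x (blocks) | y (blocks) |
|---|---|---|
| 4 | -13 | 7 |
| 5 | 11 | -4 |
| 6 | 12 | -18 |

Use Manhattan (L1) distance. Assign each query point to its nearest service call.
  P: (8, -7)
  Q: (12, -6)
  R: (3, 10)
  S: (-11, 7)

P→5; Q→5; R→4; S→4

P at (8, -7):
  4: 35 blocks
  5: 6 blocks
  6: 15 blocks
  → nearest: 5 (6 blocks)
Q at (12, -6):
  4: 38 blocks
  5: 3 blocks
  6: 12 blocks
  → nearest: 5 (3 blocks)
R at (3, 10):
  4: 19 blocks
  5: 22 blocks
  6: 37 blocks
  → nearest: 4 (19 blocks)
S at (-11, 7):
  4: 2 blocks
  5: 33 blocks
  6: 48 blocks
  → nearest: 4 (2 blocks)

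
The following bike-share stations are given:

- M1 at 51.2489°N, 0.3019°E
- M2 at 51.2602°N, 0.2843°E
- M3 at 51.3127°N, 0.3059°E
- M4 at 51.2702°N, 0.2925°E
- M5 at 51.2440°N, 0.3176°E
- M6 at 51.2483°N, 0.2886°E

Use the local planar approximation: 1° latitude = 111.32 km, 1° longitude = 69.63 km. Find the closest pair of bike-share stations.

M1 and M6

Pairwise distances:
M1–M2: 1.7562 km
M1–M3: 7.1077 km
M1–M4: 2.4598 km
M1–M5: 1.2217 km
M1–M6: 0.9285 km
M2–M3: 6.0347 km
M2–M4: 1.2511 km
M2–M5: 2.9374 km
M2–M6: 1.3581 km
M3–M4: 4.8222 km
M3–M5: 7.6910 km
M3–M6: 7.2695 km
M4–M5: 3.4001 km
M4–M6: 2.4530 km
M5–M6: 2.0752 km
Closest pair: M1–M6 at 0.9285 km.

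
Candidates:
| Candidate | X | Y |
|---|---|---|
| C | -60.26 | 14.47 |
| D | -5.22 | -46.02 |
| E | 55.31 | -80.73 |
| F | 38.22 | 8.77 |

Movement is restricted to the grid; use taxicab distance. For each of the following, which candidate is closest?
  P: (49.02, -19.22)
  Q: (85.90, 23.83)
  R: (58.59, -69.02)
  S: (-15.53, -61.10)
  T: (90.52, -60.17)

P at (49.02, -19.22):
  C: 142.97
  D: 81.04
  E: 67.80
  F: 38.79
  → nearest: F (38.79)
Q at (85.90, 23.83):
  C: 155.52
  D: 160.97
  E: 135.15
  F: 62.74
  → nearest: F (62.74)
R at (58.59, -69.02):
  C: 202.34
  D: 86.81
  E: 14.99
  F: 98.16
  → nearest: E (14.99)
S at (-15.53, -61.10):
  C: 120.30
  D: 25.39
  E: 90.47
  F: 123.62
  → nearest: D (25.39)
T at (90.52, -60.17):
  C: 225.42
  D: 109.89
  E: 55.77
  F: 121.24
  → nearest: E (55.77)

P→F; Q→F; R→E; S→D; T→E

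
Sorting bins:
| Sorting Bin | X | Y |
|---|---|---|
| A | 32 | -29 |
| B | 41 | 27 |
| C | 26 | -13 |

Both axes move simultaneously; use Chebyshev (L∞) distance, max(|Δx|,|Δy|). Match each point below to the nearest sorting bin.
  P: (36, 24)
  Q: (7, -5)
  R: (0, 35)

P at (36, 24):
  A: max(|-4|, |-53|) = 53
  B: max(|5|, |3|) = 5
  C: max(|-10|, |-37|) = 37
  → nearest: B (5)
Q at (7, -5):
  A: max(|25|, |-24|) = 25
  B: max(|34|, |32|) = 34
  C: max(|19|, |-8|) = 19
  → nearest: C (19)
R at (0, 35):
  A: max(|32|, |-64|) = 64
  B: max(|41|, |-8|) = 41
  C: max(|26|, |-48|) = 48
  → nearest: B (41)

P→B; Q→C; R→B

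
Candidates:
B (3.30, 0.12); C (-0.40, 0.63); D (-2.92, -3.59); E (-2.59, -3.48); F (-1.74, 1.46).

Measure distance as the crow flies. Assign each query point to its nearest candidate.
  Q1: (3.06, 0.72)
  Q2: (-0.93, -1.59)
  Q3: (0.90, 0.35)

Q1 at (3.06, 0.72):
  B: 0.65
  C: 3.46
  D: 7.37
  E: 7.04
  F: 4.86
  → nearest: B (0.65)
Q2 at (-0.93, -1.59):
  B: 4.56
  C: 2.28
  D: 2.82
  E: 2.52
  F: 3.16
  → nearest: C (2.28)
Q3 at (0.90, 0.35):
  B: 2.41
  C: 1.33
  D: 5.49
  E: 5.18
  F: 2.86
  → nearest: C (1.33)

Q1→B; Q2→C; Q3→C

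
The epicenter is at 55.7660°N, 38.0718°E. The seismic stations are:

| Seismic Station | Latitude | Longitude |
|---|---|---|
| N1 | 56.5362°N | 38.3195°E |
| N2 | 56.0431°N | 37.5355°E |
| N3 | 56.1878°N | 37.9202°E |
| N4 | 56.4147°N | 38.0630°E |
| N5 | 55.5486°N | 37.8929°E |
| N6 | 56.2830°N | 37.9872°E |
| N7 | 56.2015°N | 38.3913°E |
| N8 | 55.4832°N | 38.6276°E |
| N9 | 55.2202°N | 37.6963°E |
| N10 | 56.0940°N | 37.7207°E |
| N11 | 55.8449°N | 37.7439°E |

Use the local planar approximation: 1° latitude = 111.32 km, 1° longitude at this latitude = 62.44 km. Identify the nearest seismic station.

Distances from 55.7660°N, 38.0718°E:
N1: 87.1225 km
N2: 45.5288 km
N3: 47.8994 km
N4: 72.2154 km
N5: 26.6546 km
N6: 57.7944 km
N7: 52.4241 km
N8: 46.8556 km
N9: 65.1254 km
N10: 42.5887 km
N11: 22.2785 km
Minimum: N11 at 22.2785 km.

N11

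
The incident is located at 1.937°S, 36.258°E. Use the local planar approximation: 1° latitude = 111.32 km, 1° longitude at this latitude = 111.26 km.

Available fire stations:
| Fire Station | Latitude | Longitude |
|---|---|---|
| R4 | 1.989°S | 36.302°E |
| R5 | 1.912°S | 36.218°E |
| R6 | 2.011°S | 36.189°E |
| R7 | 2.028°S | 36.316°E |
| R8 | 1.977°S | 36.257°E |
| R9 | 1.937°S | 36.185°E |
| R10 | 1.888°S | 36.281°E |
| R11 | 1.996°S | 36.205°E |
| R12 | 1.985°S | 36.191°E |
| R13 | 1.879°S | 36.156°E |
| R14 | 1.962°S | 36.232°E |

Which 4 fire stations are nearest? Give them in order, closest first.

Distances from 1.937°S, 36.258°E:
R4: 7.581 km
R5: 5.249 km
R6: 11.260 km
R7: 12.011 km
R8: 4.454 km
R9: 8.122 km
R10: 6.025 km
R11: 8.827 km
R12: 9.172 km
R13: 13.057 km
R14: 4.014 km
Sorted: R14 (4.014 km) < R8 (4.454 km) < R5 (5.249 km) < R10 (6.025 km) < R4 (7.581 km) < R9 (8.122 km) < …

R14, R8, R5, R10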